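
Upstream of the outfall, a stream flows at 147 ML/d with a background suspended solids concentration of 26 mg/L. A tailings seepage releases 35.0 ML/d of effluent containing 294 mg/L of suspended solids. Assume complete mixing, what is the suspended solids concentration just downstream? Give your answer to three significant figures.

Conservation of mass: C = (147.0·26.00 + 35.00·294.0) / 182.0 = 14110/182.0 = 77.54 mg/L.

77.5 mg/L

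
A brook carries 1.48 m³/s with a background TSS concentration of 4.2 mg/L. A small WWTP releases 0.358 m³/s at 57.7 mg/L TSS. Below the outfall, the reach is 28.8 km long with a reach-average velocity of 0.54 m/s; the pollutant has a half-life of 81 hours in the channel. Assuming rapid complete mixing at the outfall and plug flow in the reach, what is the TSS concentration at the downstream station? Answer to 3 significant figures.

12.9 mg/L

Flow-weighted average: C = (1.480·4.200 + 0.3580·57.70) / 1.838 = 26.87/1.838 = 14.62 mg/L.
Travel time t = 28.8·1000 / 0.54 = 53330 s = 14.81 h.
Half-life 81 h → k = ln 2 / 81 = 0.008557 h⁻¹ = 0.2054 d⁻¹.
Decay over the reach: 14.62·exp(−kt) = 14.62·0.8809 = 12.88 mg/L.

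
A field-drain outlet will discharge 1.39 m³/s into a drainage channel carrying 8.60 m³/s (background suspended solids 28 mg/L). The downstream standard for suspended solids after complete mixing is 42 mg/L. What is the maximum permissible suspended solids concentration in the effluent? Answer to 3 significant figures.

129 mg/L

At the limit, (Qr·Cr + Qe·Cₑ)/(Qr + Qe) = 42:
Cₑ = (9.990·42 − 8.600·28.00) / 1.390 = 128.6 mg/L.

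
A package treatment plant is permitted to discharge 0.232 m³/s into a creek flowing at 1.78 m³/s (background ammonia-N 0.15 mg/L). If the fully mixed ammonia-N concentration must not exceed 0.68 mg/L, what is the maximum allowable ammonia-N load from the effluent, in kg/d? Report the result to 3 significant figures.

Mass balance at the limit: 1.780·0.1500 + 0.2320·Cₑ = 2.012·0.68 → Cₑ = 4.746 mg/L.
Load = 0.2320 m³/s × 4.746 g/m³ × 86 400 s/d = 95.14 kg/d.

95.1 kg/d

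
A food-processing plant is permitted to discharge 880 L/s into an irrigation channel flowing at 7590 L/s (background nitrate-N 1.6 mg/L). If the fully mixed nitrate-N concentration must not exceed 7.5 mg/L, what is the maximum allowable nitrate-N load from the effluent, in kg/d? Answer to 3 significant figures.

Mass balance at the limit: 7590·1.600 + 880.0·Cₑ = 8470·7.5 → Cₑ = 58.39 mg/L.
880.0 L/s = 0.8800 m³/s. Load = 0.8800 m³/s × 58.39 g/m³ × 86 400 s/d = 4439 kg/d.

4440 kg/d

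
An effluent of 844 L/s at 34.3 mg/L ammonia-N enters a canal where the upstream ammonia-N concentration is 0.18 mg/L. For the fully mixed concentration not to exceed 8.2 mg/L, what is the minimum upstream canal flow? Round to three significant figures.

2750 L/s

Set C_mix = 8.2: (Q·0.1800 + 844.0·34.30) / (Q + 844.0) = 8.2
→ Q = 844.0·(34.30 − 8.2)/(8.2 − 0.1800) = 2747 L/s.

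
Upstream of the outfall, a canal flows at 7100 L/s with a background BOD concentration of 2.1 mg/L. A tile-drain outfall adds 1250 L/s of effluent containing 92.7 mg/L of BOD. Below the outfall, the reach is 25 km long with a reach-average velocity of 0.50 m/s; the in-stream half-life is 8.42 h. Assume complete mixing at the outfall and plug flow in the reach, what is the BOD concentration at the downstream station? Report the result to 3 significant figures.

Conservation of mass: C = (7100·2.100 + 1250·92.70) / 8350 = 130800/8350 = 15.66 mg/L.
Travel time t = 25·1000 / 0.50 = 50000 s = 13.89 h.
Half-life 8.42 h → k = ln 2 / 8.42 = 0.08232 h⁻¹ = 1.976 d⁻¹.
First-order decay: C = 15.66·exp(−k·t) = 15.66·0.3187 = 4.993 mg/L.

4.99 mg/L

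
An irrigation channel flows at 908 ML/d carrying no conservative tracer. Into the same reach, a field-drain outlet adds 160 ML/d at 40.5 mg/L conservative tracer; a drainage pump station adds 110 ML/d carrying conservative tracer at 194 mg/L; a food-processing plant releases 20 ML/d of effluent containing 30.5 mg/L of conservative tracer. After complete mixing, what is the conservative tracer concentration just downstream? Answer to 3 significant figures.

Mass balance: C = (908.0·0 + 160.0·40.50 + 110.0·194.0 + 20.00·30.50) / 1198 = 28430/1198 = 23.73 mg/L.

23.7 mg/L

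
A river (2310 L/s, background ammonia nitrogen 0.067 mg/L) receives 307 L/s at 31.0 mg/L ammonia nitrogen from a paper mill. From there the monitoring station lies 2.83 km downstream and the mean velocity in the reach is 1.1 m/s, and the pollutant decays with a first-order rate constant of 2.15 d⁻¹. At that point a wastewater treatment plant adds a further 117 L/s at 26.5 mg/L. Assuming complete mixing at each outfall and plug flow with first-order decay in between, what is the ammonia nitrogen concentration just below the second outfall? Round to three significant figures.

Mass balance: C = (2310·0.06700 + 307.0·31.00) / 2617 = 9672/2617 = 3.696 mg/L; combined flow 2617 L/s.
Travel time t = 2.83·1000 / 1.1 = 2573 s = 0.7146 h.
Decay over the reach: 3.696·exp(−kt) = 3.696·0.9380 = 3.467 mg/L.
Second outfall: C = (2617·3.467 + 117.0·26.50)/2734 = 4.452 mg/L.

4.45 mg/L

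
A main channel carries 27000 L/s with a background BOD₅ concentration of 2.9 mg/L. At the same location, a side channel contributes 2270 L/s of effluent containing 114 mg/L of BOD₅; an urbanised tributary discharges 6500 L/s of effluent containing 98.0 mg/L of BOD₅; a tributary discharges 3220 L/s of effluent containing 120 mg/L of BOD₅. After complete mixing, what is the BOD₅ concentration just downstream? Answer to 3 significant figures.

Mass balance: C = (27000·2.900 + 2270·114.0 + 6500·98.00 + 3220·120.0) / 38990 = 1360000/38990 = 34.89 mg/L.

34.9 mg/L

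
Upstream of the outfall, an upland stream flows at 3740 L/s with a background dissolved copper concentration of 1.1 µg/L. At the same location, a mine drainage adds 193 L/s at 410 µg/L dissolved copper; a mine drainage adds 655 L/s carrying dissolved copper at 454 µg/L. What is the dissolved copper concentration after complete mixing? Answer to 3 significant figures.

83.0 µg/L

Conservation of mass: C = (3740·1.100 + 193.0·410.0 + 655.0·454.0) / 4588 = 380600/4588 = 82.96 µg/L.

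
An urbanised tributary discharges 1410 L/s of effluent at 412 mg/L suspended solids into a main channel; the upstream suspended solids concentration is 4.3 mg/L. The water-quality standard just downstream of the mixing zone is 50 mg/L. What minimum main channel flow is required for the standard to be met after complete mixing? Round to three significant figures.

Set C_mix = 50: (Q·4.300 + 1410·412.0) / (Q + 1410) = 50
→ Q = 1410·(412.0 − 50)/(50 − 4.300) = 11170 L/s.

11200 L/s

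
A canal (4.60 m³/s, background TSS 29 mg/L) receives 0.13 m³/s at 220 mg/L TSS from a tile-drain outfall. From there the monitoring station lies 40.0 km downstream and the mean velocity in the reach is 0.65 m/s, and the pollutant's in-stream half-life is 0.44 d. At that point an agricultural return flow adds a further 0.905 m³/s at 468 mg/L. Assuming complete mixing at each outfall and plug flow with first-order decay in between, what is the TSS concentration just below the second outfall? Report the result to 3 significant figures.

Flow-weighted average: C = (4.600·29.00 + 0.1300·220.0) / 4.730 = 162.0/4.730 = 34.25 mg/L; combined flow 4.730 m³/s.
Travel time t = 40.0·1000 / 0.65 = 61540 s = 17.09 h.
Half-life 0.44 d → k = ln 2 / 0.44 = 1.575 d⁻¹.
Applying C = C₀e^(−kt): 34.25 × 0.3256 = 11.15 mg/L.
At the second outfall, C = (4.730·11.15 + 0.9050·468.0) / (4.730 + 0.9050) = 84.52 mg/L.

84.5 mg/L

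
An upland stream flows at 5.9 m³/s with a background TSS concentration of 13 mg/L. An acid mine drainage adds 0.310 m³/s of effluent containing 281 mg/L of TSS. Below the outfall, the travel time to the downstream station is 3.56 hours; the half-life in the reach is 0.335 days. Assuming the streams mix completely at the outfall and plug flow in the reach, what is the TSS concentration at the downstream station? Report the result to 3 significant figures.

19.4 mg/L

Mixed concentration C = ΣQC/ΣQ = (5.900·13.00 + 0.3100·281.0) / 6.210 = 163.8/6.210 = 26.38 mg/L.
Half-life 0.335 d → k = ln 2 / 0.335 = 2.069 d⁻¹.
Applying C = C₀e^(−kt): 26.38 × 0.7357 = 19.41 mg/L.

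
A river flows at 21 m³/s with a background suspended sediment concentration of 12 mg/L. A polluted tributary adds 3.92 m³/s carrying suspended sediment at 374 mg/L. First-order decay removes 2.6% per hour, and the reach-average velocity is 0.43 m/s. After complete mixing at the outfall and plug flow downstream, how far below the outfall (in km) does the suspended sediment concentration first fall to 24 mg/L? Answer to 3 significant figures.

62.0 km

Conservation of mass: C = (21.00·12.00 + 3.920·374.0) / 24.92 = 1718/24.92 = 68.94 mg/L.
2.6%/h lost → k = −ln(1 − 0.026) = 0.02634 h⁻¹.
Set 68.94·exp(−k·t) = 24 → t = ln(68.94/24)/k = 144200 s = 40.06 h.
Distance = v·t = 0.43·144200 = 62010 m = 62.01 km.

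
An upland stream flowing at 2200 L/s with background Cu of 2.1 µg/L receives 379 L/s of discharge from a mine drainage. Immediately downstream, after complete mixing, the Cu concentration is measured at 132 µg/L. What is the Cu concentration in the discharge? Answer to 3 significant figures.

886 µg/L

Mass balance: 2200·2.100 + 379.0·Cₑ = 2579·132.0
→ Cₑ = (2579·132.0 − 2200·2.100) / 379.0 = 886.0 µg/L.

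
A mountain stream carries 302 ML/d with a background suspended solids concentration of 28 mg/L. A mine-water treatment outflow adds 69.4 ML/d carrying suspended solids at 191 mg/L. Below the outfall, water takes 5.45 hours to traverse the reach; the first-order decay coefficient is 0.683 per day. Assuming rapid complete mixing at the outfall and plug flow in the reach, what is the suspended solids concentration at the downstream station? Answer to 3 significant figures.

50.1 mg/L

Mixed concentration C = ΣQC/ΣQ = (302.0·28.00 + 69.40·191.0) / 371.4 = 21710/371.4 = 58.46 mg/L.
After decay, C = 58.46 × e^(−kt) = 58.46 × 0.8563 = 50.06 mg/L.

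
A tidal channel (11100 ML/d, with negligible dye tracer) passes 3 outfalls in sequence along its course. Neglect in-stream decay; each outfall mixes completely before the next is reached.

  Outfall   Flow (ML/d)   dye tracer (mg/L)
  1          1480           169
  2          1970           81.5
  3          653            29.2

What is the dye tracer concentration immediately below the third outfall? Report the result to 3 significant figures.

Below outfall 1: Q → 12580 ML/d, C = (11100·0 + 1480·169.0)/12580 = 19.88 mg/L.
Below outfall 2: Q → 14550 ML/d, C = (12580·19.88 + 1970·81.50)/14550 = 28.23 mg/L.
Below outfall 3: Q → 15200 ML/d, C = (14550·28.23 + 653.0·29.20)/15200 = 28.27 mg/L.

28.3 mg/L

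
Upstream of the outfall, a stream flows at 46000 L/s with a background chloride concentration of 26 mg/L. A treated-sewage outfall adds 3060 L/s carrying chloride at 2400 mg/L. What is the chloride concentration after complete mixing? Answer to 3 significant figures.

174 mg/L

Mixed concentration C = ΣQC/ΣQ = (46000·26.00 + 3060·2400) / 49060 = 8540000/49060 = 174.1 mg/L.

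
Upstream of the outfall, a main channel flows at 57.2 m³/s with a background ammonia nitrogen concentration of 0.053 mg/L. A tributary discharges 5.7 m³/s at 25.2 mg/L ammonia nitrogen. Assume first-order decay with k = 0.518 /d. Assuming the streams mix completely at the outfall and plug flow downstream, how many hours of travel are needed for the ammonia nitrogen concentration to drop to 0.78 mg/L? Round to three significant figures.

50.7 h

After mixing, C = (57.20·0.05300 + 5.700·25.20) / 62.90 = 146.7/62.90 = 2.332 mg/L.
2.332·exp(−k·t) = 0.78 → t = ln(2.332/0.78)/k = 182700 s = 50.74 h.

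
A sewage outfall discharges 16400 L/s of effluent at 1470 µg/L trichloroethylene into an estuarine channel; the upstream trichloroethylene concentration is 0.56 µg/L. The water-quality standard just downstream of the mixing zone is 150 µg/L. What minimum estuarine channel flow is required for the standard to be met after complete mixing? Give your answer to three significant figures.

145000 L/s

Set C_mix = 150: (Q·0.5600 + 16400·1470) / (Q + 16400) = 150
→ Q = 16400·(1470 − 150)/(150 − 0.5600) = 144900 L/s.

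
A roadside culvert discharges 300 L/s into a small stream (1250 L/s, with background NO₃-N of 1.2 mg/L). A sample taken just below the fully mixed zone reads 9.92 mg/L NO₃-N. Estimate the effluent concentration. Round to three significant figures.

Mass balance: 1250·1.200 + 300.0·Cₑ = 1550·9.920
→ Cₑ = (1550·9.920 − 1250·1.200) / 300.0 = 46.25 mg/L.

46.3 mg/L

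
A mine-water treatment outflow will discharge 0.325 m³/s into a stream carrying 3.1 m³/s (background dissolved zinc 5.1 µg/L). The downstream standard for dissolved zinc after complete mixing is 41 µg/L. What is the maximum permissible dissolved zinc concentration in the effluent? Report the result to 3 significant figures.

383 µg/L

At the limit, (Qr·Cr + Qe·Cₑ)/(Qr + Qe) = 41:
Cₑ = (3.425·41 − 3.100·5.100) / 0.3250 = 383.4 µg/L.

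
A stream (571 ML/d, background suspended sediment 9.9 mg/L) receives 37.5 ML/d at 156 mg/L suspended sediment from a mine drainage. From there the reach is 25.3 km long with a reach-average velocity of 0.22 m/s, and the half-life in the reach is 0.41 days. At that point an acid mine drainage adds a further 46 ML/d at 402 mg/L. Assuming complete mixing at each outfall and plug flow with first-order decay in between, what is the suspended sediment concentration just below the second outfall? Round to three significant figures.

Flow-weighted average: C = (571.0·9.900 + 37.50·156.0) / 608.5 = 11500/608.5 = 18.90 mg/L; combined flow 608.5 ML/d.
Travel time t = 25.3·1000 / 0.22 = 115000 s = 31.94 h.
Half-life 0.41 d → k = ln 2 / 0.41 = 1.691 d⁻¹.
First-order decay: C = 18.90·exp(−k·t) = 18.90·0.1054 = 1.992 mg/L.
At the second outfall, C = (608.5·1.992 + 46.00·402.0) / (608.5 + 46.00) = 30.11 mg/L.

30.1 mg/L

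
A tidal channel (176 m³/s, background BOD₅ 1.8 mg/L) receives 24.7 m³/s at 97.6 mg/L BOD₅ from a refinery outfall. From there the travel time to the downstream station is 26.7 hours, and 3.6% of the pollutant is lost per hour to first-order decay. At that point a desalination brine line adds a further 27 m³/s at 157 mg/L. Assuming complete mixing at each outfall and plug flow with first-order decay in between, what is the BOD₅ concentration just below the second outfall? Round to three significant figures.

Mass balance: C = (176.0·1.800 + 24.70·97.60) / 200.7 = 2728/200.7 = 13.59 mg/L; combined flow 200.7 m³/s.
3.6%/h lost → k = −ln(1 − 0.036) = 0.03666 h⁻¹.
Decay over the reach: 13.59·exp(−kt) = 13.59·0.3757 = 5.106 mg/L.
Second outfall: C = (200.7·5.106 + 27.00·157.0)/227.7 = 23.12 mg/L.

23.1 mg/L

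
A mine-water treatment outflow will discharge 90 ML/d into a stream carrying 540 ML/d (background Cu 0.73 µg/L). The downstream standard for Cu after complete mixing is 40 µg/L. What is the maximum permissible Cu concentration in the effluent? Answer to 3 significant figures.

At the limit, (Qr·Cr + Qe·Cₑ)/(Qr + Qe) = 40:
Cₑ = (630.0·40 − 540.0·0.7300) / 90.00 = 275.6 µg/L.

276 µg/L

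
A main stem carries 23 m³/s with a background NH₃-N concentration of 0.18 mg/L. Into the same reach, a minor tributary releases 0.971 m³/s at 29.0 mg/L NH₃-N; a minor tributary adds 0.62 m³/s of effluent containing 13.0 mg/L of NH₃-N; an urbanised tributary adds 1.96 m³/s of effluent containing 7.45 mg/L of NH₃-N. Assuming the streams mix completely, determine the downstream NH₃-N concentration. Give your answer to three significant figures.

2.07 mg/L

Conservation of mass: C = (23.00·0.1800 + 0.9710·29.00 + 0.6200·13.00 + 1.960·7.450) / 26.55 = 54.96/26.55 = 2.070 mg/L.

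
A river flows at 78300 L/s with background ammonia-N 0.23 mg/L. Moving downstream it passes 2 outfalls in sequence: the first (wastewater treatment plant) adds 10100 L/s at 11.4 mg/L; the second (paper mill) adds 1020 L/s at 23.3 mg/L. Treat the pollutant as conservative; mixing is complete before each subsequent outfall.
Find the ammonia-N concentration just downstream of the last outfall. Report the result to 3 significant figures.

Outfall 1: combined Q = 88400 L/s; C = (78300·0.2300 + 10100·11.40)/88400 = 1.506 mg/L.
Outfall 2: combined Q = 89420 L/s; C = (88400·1.506 + 1020·23.30)/89420 = 1.755 mg/L.

1.75 mg/L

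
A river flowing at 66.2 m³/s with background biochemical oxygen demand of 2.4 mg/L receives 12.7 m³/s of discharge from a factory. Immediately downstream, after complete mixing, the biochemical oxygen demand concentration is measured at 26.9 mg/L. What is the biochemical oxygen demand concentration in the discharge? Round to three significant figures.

Mass balance: 66.20·2.400 + 12.70·Cₑ = 78.90·26.90
→ Cₑ = (78.90·26.90 − 66.20·2.400) / 12.70 = 154.6 mg/L.

155 mg/L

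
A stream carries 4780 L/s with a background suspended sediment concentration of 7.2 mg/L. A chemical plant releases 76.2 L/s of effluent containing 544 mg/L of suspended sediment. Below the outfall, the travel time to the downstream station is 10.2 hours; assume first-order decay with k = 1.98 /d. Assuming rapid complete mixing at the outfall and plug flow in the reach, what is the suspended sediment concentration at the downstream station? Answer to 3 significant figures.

6.73 mg/L

Mixed concentration C = ΣQC/ΣQ = (4780·7.200 + 76.20·544.0) / 4856 = 75870/4856 = 15.62 mg/L.
Decay over the reach: 15.62·exp(−kt) = 15.62·0.4311 = 6.735 mg/L.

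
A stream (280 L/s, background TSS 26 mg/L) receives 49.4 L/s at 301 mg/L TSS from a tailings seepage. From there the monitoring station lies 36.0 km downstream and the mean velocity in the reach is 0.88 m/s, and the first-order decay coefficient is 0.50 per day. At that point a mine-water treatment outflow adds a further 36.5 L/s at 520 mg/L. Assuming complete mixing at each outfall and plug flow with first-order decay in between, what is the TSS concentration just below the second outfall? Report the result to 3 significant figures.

99.6 mg/L

Mixed concentration C = ΣQC/ΣQ = (280.0·26.00 + 49.40·301.0) / 329.4 = 22150/329.4 = 67.24 mg/L; combined flow 329.4 L/s.
Travel time t = 36.0·1000 / 0.88 = 40910 s = 11.36 h.
Applying C = C₀e^(−kt): 67.24 × 0.7892 = 53.07 mg/L.
Second outfall: C = (329.4·53.07 + 36.50·520.0)/365.9 = 99.65 mg/L.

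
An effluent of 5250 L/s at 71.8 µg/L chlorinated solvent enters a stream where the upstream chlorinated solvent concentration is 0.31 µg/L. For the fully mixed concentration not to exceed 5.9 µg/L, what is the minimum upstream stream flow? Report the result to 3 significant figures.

61900 L/s

Set C_mix = 5.9: (Q·0.3100 + 5250·71.80) / (Q + 5250) = 5.9
→ Q = 5250·(71.80 − 5.9)/(5.9 − 0.3100) = 61890 L/s.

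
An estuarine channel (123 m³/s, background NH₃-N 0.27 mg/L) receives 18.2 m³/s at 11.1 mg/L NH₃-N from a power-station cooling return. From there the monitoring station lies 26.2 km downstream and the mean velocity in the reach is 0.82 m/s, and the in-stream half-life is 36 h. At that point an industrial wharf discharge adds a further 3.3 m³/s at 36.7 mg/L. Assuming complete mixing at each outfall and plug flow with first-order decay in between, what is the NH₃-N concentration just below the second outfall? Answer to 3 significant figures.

2.21 mg/L

Conservation of mass: C = (123.0·0.2700 + 18.20·11.10) / 141.2 = 235.2/141.2 = 1.666 mg/L; combined flow 141.2 m³/s.
Travel time t = 26.2·1000 / 0.82 = 31950 s = 8.875 h.
Half-life 36 h → k = ln 2 / 36 = 0.01925 h⁻¹ = 0.4621 d⁻¹.
Applying C = C₀e^(−kt): 1.666 × 0.8429 = 1.404 mg/L.
Second outfall: C = (141.2·1.404 + 3.300·36.70)/144.5 = 2.210 mg/L.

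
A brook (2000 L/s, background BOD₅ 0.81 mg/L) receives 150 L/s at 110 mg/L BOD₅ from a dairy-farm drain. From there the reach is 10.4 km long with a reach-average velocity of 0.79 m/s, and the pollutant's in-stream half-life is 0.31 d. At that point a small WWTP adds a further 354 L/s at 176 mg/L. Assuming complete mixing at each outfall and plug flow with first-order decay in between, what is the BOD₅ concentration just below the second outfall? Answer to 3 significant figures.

30.0 mg/L

Conservation of mass: C = (2000·0.8100 + 150.0·110.0) / 2150 = 18120/2150 = 8.428 mg/L; combined flow 2150 L/s.
Travel time t = 10.4·1000 / 0.79 = 13160 s = 3.657 h.
Half-life 0.31 d → k = ln 2 / 0.31 = 2.236 d⁻¹.
Applying C = C₀e^(−kt): 8.428 × 0.7113 = 5.995 mg/L.
Second outfall: C = (2150·5.995 + 354.0·176.0)/2504 = 30.03 mg/L.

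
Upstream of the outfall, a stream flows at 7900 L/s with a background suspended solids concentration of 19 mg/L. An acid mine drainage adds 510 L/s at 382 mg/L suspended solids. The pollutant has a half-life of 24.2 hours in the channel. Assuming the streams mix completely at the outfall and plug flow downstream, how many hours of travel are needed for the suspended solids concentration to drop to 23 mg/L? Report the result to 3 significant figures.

20.2 h

Flow-weighted average: C = (7900·19.00 + 510.0·382.0) / 8410 = 344900/8410 = 41.01 mg/L.
Half-life 24.2 h → k = ln 2 / 24.2 = 0.02864 h⁻¹ = 0.6874 d⁻¹.
41.01·exp(−k·t) = 23 → t = ln(41.01/23)/k = 72700 s = 20.19 h.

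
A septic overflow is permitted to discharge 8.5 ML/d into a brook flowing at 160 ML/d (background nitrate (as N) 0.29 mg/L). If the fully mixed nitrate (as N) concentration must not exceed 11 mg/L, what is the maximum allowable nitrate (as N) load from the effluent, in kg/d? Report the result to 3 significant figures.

Mass balance at the limit: 160.0·0.2900 + 8.500·Cₑ = 168.5·11 → Cₑ = 212.6 mg/L.
8.500 ML/d = 0.09838 m³/s. Load = 0.09838 m³/s × 212.6 g/m³ × 86 400 s/d = 1807 kg/d.

1810 kg/d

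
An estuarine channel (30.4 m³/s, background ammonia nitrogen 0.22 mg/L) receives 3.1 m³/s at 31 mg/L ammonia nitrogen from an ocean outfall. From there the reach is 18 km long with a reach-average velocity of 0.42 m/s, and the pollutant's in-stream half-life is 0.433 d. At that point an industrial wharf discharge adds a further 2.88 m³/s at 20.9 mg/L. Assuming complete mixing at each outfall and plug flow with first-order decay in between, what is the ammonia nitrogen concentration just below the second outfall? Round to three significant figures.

2.93 mg/L

Mass balance: C = (30.40·0.2200 + 3.100·31.00) / 33.50 = 102.8/33.50 = 3.068 mg/L; combined flow 33.50 m³/s.
Travel time t = 18·1000 / 0.42 = 42860 s = 11.90 h.
Half-life 0.433 d → k = ln 2 / 0.433 = 1.601 d⁻¹.
Applying C = C₀e^(−kt): 3.068 × 0.4520 = 1.387 mg/L.
Second outfall: C = (33.50·1.387 + 2.880·20.90)/36.38 = 2.932 mg/L.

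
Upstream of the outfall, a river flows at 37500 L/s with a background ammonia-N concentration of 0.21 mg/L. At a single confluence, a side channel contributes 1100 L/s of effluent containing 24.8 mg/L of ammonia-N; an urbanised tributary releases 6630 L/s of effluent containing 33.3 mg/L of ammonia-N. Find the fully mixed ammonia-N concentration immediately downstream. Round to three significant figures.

Flow-weighted average: C = (37500·0.2100 + 1100·24.80 + 6630·33.30) / 45230 = 255900/45230 = 5.659 mg/L.

5.66 mg/L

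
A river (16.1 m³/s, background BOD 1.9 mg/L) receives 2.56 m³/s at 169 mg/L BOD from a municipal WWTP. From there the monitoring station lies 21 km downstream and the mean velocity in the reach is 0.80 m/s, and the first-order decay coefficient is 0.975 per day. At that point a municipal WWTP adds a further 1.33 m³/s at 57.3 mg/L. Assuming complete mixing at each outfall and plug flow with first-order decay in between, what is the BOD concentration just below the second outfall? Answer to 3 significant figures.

Flow-weighted average: C = (16.10·1.900 + 2.560·169.0) / 18.66 = 463.2/18.66 = 24.82 mg/L; combined flow 18.66 m³/s.
Travel time t = 21·1000 / 0.80 = 26250 s = 7.292 h.
First-order decay: C = 24.82·exp(−k·t) = 24.82·0.7436 = 18.46 mg/L.
Second outfall: C = (18.66·18.46 + 1.330·57.30)/19.99 = 21.04 mg/L.

21.0 mg/L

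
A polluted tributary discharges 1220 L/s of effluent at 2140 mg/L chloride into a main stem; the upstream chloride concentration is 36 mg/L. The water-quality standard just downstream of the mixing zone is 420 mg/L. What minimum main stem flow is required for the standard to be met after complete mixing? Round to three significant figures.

5460 L/s

Set C_mix = 420: (Q·36.00 + 1220·2140) / (Q + 1220) = 420
→ Q = 1220·(2140 − 420)/(420 − 36.00) = 5465 L/s.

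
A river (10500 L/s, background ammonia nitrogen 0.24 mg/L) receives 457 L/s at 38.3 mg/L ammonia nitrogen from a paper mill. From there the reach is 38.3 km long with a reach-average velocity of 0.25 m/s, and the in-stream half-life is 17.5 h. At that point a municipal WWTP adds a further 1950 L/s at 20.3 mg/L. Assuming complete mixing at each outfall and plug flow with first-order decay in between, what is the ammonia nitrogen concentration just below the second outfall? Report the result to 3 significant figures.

3.35 mg/L

Mixed concentration C = ΣQC/ΣQ = (10500·0.2400 + 457.0·38.30) / 10960 = 20020/10960 = 1.827 mg/L; combined flow 10960 L/s.
Travel time t = 38.3·1000 / 0.25 = 153200 s = 42.56 h.
Half-life 17.5 h → k = ln 2 / 17.5 = 0.03961 h⁻¹ = 0.9506 d⁻¹.
First-order decay: C = 1.827·exp(−k·t) = 1.827·0.1853 = 0.3387 mg/L.
At the second outfall, C = (10960·0.3387 + 1950·20.30) / (10960 + 1950) = 3.354 mg/L.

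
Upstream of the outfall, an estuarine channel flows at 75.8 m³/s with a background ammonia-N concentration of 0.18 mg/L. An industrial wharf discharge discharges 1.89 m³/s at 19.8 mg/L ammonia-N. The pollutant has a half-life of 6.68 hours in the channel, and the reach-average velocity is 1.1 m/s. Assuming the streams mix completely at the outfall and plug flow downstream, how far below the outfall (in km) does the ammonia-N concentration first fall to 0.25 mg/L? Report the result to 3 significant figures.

36.9 km

Conservation of mass: C = (75.80·0.1800 + 1.890·19.80) / 77.69 = 51.07/77.69 = 0.6573 mg/L.
Half-life 6.68 h → k = ln 2 / 6.68 = 0.1038 h⁻¹ = 2.490 d⁻¹.
Set 0.6573·exp(−k·t) = 0.25 → t = ln(0.6573/0.25)/k = 33540 s = 9.316 h.
Distance = v·t = 1.1·33540 = 36890 m = 36.89 km.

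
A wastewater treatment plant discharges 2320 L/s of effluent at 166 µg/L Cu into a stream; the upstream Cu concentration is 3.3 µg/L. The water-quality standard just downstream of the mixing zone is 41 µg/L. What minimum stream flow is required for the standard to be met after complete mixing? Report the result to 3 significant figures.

Set C_mix = 41: (Q·3.300 + 2320·166.0) / (Q + 2320) = 41
→ Q = 2320·(166.0 − 41)/(41 − 3.300) = 7692 L/s.

7690 L/s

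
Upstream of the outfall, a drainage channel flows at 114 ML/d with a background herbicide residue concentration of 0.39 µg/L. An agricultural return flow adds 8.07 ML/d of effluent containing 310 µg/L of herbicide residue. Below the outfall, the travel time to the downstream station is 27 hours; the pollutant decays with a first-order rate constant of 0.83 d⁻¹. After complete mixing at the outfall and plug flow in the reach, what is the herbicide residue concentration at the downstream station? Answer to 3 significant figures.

After mixing, C = (114.0·0.3900 + 8.070·310.0) / 122.1 = 2546/122.1 = 20.86 µg/L.
First-order decay: C = 20.86·exp(−k·t) = 20.86·0.3931 = 8.199 µg/L.

8.20 µg/L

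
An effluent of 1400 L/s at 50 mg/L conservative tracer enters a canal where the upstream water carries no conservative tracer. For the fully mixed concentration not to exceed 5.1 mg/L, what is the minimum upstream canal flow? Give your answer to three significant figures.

12300 L/s

Set C_mix = 5.1: (Q·0 + 1400·50.00) / (Q + 1400) = 5.1
→ Q = 1400·(50.00 − 5.1)/(5.1 − 0) = 12330 L/s.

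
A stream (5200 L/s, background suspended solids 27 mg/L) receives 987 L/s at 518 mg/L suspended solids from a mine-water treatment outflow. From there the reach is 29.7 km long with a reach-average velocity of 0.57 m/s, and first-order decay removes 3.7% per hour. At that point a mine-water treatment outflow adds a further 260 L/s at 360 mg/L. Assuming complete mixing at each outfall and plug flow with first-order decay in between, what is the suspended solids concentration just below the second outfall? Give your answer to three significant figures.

Conservation of mass: C = (5200·27.00 + 987.0·518.0) / 6187 = 651700/6187 = 105.3 mg/L; combined flow 6187 L/s.
Travel time t = 29.7·1000 / 0.57 = 52110 s = 14.47 h.
3.7%/h lost → k = −ln(1 − 0.037) = 0.03770 h⁻¹.
After decay, C = 105.3 × e^(−kt) = 105.3 × 0.5794 = 61.03 mg/L.
Second outfall: C = (6187·61.03 + 260.0·360.0)/6447 = 73.09 mg/L.

73.1 mg/L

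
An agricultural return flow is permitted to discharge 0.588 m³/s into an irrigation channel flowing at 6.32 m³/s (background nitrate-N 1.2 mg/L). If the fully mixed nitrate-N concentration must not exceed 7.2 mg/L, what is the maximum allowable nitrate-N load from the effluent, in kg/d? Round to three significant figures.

Mass balance at the limit: 6.320·1.200 + 0.5880·Cₑ = 6.908·7.2 → Cₑ = 71.69 mg/L.
Load = 0.5880 m³/s × 71.69 g/m³ × 86 400 s/d = 3642 kg/d.

3640 kg/d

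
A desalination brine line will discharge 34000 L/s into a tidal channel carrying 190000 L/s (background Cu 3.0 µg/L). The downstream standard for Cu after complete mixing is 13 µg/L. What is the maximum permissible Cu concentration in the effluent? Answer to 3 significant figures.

68.9 µg/L

At the limit, (Qr·Cr + Qe·Cₑ)/(Qr + Qe) = 13:
Cₑ = (224000·13 − 190000·3.000) / 34000 = 68.88 µg/L.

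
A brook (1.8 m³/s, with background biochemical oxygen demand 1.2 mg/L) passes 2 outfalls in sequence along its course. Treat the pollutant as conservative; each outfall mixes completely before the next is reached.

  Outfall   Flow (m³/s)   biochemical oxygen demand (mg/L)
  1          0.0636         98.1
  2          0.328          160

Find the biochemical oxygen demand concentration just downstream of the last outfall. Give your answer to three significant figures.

27.8 mg/L

After outfall 1: Q = 1.800 + 0.06360 = 1.864 m³/s; C = (1.800·1.200 + 0.06360·98.10)/1.864 = 4.507 mg/L.
After outfall 2: Q = 1.864 + 0.3280 = 2.192 m³/s; C = (1.864·4.507 + 0.3280·160.0)/2.192 = 27.78 mg/L.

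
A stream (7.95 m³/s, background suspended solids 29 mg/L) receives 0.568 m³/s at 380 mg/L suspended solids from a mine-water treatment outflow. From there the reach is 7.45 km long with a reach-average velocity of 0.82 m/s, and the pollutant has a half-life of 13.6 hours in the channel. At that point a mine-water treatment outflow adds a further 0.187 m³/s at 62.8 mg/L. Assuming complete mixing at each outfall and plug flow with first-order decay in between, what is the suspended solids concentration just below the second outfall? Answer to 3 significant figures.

46.4 mg/L

Mass balance: C = (7.950·29.00 + 0.5680·380.0) / 8.518 = 446.4/8.518 = 52.41 mg/L; combined flow 8.518 m³/s.
Travel time t = 7.45·1000 / 0.82 = 9085 s = 2.524 h.
Half-life 13.6 h → k = ln 2 / 13.6 = 0.05097 h⁻¹ = 1.223 d⁻¹.
First-order decay: C = 52.41·exp(−k·t) = 52.41·0.8793 = 46.08 mg/L.
Second outfall: C = (8.518·46.08 + 0.1870·62.80)/8.705 = 46.44 mg/L.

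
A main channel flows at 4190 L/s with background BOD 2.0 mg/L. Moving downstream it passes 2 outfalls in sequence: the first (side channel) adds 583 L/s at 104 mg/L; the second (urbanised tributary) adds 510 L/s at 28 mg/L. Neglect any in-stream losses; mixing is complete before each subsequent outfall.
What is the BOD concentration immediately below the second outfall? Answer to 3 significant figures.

15.8 mg/L

Outfall 1: combined Q = 4773 L/s; C = (4190·2.000 + 583.0·104.0)/4773 = 14.46 mg/L.
Outfall 2: combined Q = 5283 L/s; C = (4773·14.46 + 510.0·28.00)/5283 = 15.77 mg/L.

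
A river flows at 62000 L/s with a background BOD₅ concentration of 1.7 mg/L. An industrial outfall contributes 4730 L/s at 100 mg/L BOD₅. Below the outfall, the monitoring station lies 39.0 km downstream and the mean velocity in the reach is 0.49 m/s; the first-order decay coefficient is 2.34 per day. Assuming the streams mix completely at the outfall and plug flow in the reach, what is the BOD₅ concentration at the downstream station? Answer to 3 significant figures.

Conservation of mass: C = (62000·1.700 + 4730·100.0) / 66730 = 578400/66730 = 8.668 mg/L.
Travel time t = 39.0·1000 / 0.49 = 79590 s = 22.11 h.
After decay, C = 8.668 × e^(−kt) = 8.668 × 0.1158 = 1.004 mg/L.

1.00 mg/L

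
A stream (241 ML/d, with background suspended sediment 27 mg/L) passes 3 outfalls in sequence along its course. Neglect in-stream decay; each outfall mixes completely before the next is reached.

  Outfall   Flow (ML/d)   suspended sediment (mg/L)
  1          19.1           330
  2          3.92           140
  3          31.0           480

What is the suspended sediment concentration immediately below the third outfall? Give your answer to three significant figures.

95.7 mg/L

Outfall 1: combined Q = 260.1 ML/d; C = (241.0·27.00 + 19.10·330.0)/260.1 = 49.25 mg/L.
Outfall 2: combined Q = 264.0 ML/d; C = (260.1·49.25 + 3.920·140.0)/264.0 = 50.60 mg/L.
Outfall 3: combined Q = 295.0 ML/d; C = (264.0·50.60 + 31.00·480.0)/295.0 = 95.72 mg/L.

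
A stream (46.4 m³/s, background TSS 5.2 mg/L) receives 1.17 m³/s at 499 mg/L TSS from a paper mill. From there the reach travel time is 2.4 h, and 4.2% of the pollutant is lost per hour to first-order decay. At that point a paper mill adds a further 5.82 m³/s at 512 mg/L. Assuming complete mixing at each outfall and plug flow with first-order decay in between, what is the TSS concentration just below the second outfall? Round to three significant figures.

Conservation of mass: C = (46.40·5.200 + 1.170·499.0) / 47.57 = 825.1/47.57 = 17.35 mg/L; combined flow 47.57 m³/s.
4.2%/h lost → k = −ln(1 − 0.042) = 0.04291 h⁻¹.
After decay, C = 17.35 × e^(−kt) = 17.35 × 0.9021 = 15.65 mg/L.
Second outfall: C = (47.57·15.65 + 5.820·512.0)/53.39 = 69.75 mg/L.

69.8 mg/L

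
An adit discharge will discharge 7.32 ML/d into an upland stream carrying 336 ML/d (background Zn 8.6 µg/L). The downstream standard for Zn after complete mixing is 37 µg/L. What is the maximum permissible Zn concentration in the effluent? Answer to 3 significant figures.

At the limit, (Qr·Cr + Qe·Cₑ)/(Qr + Qe) = 37:
Cₑ = (343.3·37 − 336.0·8.600) / 7.320 = 1341 µg/L.

1340 µg/L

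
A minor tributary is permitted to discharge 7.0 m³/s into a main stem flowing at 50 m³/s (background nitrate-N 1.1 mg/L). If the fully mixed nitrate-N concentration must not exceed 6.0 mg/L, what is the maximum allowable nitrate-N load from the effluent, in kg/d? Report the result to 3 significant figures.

Mass balance at the limit: 50.00·1.100 + 7.000·Cₑ = 57.00·6.0 → Cₑ = 41.00 mg/L.
Load = 7.000 m³/s × 41.00 g/m³ × 86 400 s/d = 24800 kg/d.

24800 kg/d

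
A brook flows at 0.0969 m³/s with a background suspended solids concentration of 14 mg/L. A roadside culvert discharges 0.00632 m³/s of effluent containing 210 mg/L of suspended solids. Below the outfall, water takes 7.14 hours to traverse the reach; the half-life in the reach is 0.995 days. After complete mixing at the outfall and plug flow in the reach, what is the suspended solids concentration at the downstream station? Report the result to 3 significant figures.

After mixing, C = (0.09690·14.00 + 0.006320·210.0) / 0.1032 = 2.684/0.1032 = 26.00 mg/L.
Half-life 0.995 d → k = ln 2 / 0.995 = 0.6966 d⁻¹.
Decay over the reach: 26.00·exp(−kt) = 26.00·0.8128 = 21.13 mg/L.

21.1 mg/L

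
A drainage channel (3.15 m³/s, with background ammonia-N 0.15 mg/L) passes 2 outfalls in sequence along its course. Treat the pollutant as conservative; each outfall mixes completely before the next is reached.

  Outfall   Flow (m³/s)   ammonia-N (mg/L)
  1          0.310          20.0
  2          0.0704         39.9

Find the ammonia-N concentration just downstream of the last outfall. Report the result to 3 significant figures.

2.69 mg/L

After outfall 1: Q = 3.150 + 0.3100 = 3.460 m³/s; C = (3.150·0.1500 + 0.3100·20.00)/3.460 = 1.928 mg/L.
After outfall 2: Q = 3.460 + 0.07040 = 3.530 m³/s; C = (3.460·1.928 + 0.07040·39.90)/3.530 = 2.686 mg/L.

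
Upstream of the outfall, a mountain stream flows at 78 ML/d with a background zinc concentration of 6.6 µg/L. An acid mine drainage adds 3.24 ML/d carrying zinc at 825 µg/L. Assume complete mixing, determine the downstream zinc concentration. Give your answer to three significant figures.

39.2 µg/L

Flow-weighted average: C = (78.00·6.600 + 3.240·825.0) / 81.24 = 3188/81.24 = 39.24 µg/L.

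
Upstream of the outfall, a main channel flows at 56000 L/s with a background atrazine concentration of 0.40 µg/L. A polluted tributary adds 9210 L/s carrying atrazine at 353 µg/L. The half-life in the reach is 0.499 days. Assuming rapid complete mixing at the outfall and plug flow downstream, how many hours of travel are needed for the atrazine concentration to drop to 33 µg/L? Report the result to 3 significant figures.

Mixed concentration C = ΣQC/ΣQ = (56000·0.4000 + 9210·353.0) / 65210 = 3274000/65210 = 50.20 µg/L.
Half-life 0.499 d → k = ln 2 / 0.499 = 1.389 d⁻¹.
50.20·exp(−k·t) = 33 → t = ln(50.20/33)/k = 26090 s = 7.248 h.

7.25 h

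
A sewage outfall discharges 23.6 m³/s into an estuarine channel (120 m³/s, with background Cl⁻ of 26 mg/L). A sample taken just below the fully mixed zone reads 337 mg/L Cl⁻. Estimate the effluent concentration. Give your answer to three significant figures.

1920 mg/L

Mass balance: 120.0·26.00 + 23.60·Cₑ = 143.6·337.0
→ Cₑ = (143.6·337.0 − 120.0·26.00) / 23.60 = 1918 mg/L.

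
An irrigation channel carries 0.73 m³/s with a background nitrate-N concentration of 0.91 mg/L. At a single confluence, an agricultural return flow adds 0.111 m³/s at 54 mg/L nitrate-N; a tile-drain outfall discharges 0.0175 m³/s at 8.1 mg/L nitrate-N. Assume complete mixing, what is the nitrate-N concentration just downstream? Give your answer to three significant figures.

7.92 mg/L

Flow-weighted average: C = (0.7300·0.9100 + 0.1110·54.00 + 0.01750·8.100) / 0.8585 = 6.800/0.8585 = 7.921 mg/L.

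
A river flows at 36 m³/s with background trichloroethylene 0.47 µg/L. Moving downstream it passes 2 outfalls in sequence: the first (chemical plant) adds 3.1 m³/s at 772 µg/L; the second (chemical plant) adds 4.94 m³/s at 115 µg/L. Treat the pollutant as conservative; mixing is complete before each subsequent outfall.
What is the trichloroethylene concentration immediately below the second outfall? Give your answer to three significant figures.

67.6 µg/L

After outfall 1: Q = 36.00 + 3.100 = 39.10 m³/s; C = (36.00·0.4700 + 3.100·772.0)/39.10 = 61.64 µg/L.
After outfall 2: Q = 39.10 + 4.940 = 44.04 m³/s; C = (39.10·61.64 + 4.940·115.0)/44.04 = 67.63 µg/L.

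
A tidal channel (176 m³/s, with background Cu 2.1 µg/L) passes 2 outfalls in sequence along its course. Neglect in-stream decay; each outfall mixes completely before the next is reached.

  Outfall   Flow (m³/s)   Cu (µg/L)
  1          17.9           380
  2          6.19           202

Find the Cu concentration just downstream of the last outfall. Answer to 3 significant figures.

Outfall 1: combined Q = 193.9 m³/s; C = (176.0·2.100 + 17.90·380.0)/193.9 = 36.99 µg/L.
Outfall 2: combined Q = 200.1 m³/s; C = (193.9·36.99 + 6.190·202.0)/200.1 = 42.09 µg/L.

42.1 µg/L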